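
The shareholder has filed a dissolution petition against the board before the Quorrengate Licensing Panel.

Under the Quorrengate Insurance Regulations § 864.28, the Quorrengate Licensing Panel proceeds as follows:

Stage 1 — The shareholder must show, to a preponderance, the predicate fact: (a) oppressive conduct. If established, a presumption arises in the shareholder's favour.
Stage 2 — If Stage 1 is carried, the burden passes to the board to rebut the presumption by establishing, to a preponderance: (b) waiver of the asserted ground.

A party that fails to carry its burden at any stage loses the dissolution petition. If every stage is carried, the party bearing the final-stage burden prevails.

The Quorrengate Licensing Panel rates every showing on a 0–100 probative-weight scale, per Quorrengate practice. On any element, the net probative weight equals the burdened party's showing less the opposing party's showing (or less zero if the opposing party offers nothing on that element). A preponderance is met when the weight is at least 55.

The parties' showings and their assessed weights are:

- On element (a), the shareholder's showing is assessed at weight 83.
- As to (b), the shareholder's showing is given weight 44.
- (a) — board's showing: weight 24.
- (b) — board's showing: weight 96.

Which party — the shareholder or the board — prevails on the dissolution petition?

shareholder

Stage 1 — burden on shareholder; standard: a preponderance (weight is at least 55).
    (a): 83 − 24 = 59 ≥ 55 [met]
  The shareholder carries Stage 1; the board now bears the burden.
Stage 2 — burden on board; standard: a preponderance (weight is at least 55).
    (b): 96 − 44 = 52 < 55 [not met]
  Not every element is met, so the board fails to carry Stage 2.
The shareholder prevails.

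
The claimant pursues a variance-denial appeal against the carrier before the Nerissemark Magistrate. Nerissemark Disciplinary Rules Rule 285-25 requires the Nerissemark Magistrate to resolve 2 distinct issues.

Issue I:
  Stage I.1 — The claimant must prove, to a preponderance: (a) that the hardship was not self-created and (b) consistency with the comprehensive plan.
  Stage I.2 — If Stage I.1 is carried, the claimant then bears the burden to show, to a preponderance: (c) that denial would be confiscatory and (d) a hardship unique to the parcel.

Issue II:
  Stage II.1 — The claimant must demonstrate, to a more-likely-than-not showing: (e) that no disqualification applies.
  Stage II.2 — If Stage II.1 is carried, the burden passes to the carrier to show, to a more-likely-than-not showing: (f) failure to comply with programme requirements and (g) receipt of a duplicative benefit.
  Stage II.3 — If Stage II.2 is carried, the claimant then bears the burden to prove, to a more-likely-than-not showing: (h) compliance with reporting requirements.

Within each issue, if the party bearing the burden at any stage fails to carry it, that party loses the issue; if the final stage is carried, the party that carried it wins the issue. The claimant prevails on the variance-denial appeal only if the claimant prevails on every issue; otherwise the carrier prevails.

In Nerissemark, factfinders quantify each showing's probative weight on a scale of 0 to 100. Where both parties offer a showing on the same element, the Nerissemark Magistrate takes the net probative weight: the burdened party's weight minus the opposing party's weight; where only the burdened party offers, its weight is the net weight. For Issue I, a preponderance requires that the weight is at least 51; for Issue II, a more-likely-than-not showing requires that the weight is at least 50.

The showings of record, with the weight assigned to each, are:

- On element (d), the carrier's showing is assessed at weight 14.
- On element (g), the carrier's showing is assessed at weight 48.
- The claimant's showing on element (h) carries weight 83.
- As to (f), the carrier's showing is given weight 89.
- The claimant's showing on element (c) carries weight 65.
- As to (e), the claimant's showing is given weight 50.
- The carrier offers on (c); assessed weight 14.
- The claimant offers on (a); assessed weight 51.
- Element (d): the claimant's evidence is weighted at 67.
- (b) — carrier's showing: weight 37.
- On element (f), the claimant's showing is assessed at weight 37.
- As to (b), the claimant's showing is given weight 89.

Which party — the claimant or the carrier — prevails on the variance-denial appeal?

claimant

— Issue I —
Stage I.1 — burden on claimant; standard: a preponderance (weight is at least 51).
    (a): 51 ≥ 51 [met]
    (b): 89 − 37 = 52 ≥ 51 [met]
  All elements met. The claimant retains the burden for Stage I.2.
Stage I.2 — burden on claimant; standard: a preponderance (weight is at least 51).
    (c): 65 − 14 = 51 ≥ 51 [met]
    (d): 67 − 14 = 53 ≥ 51 [met]
  The claimant carries the last stage.
All stages carried — the claimant prevails on this issue.
— Issue II —
At Stage II.1 the claimant must meet a more-likely-than-not showing (weight is at least 50): on (e) the weight is 50, which does reach 50, so (e) meets the standard.
  The claimant carries Stage II.1; the carrier now bears the burden.
At Stage II.2 the carrier must meet a more-likely-than-not showing (weight is at least 50): on (f) the weight is 89 less the opposing 37 gives net 52, which does reach 50, so (f) meets the standard; on (g) the weight is 48, which does not reach 50, so (g) does not meet the standard.
  Not every element is met, so the carrier fails to carry Stage II.2.
The analysis ends at Stage II.2; the claimant prevails on this issue.
Per-issue: Issue I → claimant; Issue II → claimant. The claimant must prevail on every issue; overall, the claimant prevails.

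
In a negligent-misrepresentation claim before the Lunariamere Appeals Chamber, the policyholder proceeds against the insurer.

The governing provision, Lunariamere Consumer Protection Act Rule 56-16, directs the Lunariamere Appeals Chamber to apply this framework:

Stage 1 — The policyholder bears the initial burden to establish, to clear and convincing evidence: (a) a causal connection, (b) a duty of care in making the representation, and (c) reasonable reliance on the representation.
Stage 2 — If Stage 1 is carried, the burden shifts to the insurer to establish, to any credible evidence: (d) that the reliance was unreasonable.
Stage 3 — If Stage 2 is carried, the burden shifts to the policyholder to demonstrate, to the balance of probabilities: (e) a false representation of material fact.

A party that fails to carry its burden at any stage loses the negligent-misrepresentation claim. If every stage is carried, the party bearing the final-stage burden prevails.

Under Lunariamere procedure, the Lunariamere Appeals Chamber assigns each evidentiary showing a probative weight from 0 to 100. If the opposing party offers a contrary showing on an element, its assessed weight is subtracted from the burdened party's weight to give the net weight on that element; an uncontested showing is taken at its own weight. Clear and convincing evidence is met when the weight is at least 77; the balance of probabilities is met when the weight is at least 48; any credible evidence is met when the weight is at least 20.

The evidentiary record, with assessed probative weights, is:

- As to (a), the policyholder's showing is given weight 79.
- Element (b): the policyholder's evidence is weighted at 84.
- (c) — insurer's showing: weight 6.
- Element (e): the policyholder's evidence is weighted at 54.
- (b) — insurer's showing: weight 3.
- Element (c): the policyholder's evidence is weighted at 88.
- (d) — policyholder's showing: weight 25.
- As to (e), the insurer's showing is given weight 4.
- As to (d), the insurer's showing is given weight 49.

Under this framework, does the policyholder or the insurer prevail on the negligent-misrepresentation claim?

At Stage 1 the policyholder must meet clear and convincing evidence (weight is at least 77): on (a) the weight is 79, which does reach 77, so (a) meets the standard; on (b) the weight is 84 less the opposing 3 gives net 81, ≥ 77, so (b) meets the standard; on (c) the weight is 88 less the opposing 6 gives net 82, which does reach 77, so (c) meets the standard.
  All elements met. The burden passes to the insurer.
At Stage 2 the insurer must meet any credible evidence (weight is at least 20): on (d) the weight is 49 less the opposing 25 gives net 24, ≥ 20, so (d) meets the standard.
  Stage 2 carried; the burden shifts to the policyholder.
At Stage 3 the policyholder must meet the balance of probabilities (weight is at least 48): on (e) the weight is 54 less the opposing 4 gives net 50, which does reach 48, so (e) meets the standard.
  The policyholder carries the last stage.
With every stage satisfied, the policyholder prevails.

policyholder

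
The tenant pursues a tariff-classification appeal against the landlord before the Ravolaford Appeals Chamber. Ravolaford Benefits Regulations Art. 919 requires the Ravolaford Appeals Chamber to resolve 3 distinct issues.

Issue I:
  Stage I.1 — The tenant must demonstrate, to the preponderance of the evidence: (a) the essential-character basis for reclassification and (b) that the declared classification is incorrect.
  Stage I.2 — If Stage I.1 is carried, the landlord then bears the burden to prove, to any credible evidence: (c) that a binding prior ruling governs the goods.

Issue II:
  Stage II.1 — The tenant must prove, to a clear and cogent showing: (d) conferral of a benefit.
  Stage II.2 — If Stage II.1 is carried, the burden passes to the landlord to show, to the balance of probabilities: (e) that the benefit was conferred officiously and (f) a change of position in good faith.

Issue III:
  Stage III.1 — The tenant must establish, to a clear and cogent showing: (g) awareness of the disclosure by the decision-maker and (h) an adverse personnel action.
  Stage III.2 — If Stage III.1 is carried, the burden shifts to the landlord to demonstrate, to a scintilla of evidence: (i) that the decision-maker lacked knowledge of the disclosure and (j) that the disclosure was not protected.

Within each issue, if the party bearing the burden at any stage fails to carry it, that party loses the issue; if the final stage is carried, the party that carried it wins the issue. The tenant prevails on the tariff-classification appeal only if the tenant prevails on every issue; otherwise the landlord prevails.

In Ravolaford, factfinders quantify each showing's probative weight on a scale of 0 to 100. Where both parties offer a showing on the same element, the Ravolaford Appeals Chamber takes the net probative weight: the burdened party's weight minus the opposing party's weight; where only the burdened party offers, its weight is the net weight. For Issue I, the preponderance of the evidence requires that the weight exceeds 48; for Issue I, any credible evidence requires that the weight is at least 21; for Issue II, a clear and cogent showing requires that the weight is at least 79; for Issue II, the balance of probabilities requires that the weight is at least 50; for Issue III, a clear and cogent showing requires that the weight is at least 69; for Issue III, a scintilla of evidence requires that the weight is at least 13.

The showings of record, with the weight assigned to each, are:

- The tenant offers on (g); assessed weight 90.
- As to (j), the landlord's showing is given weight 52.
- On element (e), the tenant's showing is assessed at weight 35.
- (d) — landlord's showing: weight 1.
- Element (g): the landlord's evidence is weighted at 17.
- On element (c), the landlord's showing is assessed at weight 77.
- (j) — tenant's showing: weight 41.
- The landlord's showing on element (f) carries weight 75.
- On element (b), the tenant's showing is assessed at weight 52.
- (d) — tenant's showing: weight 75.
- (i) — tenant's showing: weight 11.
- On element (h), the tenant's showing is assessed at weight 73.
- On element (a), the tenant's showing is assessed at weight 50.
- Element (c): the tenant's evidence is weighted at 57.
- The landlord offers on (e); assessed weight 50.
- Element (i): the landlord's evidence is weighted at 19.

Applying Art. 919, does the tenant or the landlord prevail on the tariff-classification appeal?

— Issue I —
At Stage I.1 the tenant must meet the preponderance of the evidence (weight exceeds 48): on (a) the weight is 50, which does exceed 48, so (a) meets the standard; on (b) the weight is 52, which does exceed 48, so (b) meets the standard.
  Stage I.1 is satisfied; the onus moves to the landlord.
At Stage I.2 the landlord must meet any credible evidence (weight is at least 21): on (c) the weight is 77 less the opposing 57 gives net 20, which does not reach 21, so (c) does not meet the standard.
  Stage I.2 not carried; the landlord fails its burden.
The tenant prevails on this issue.
— Issue II —
At Stage II.1 the tenant must meet a clear and cogent showing (weight is at least 79): on (d) the weight is 75 less the opposing 1 gives net 74, < 79, so (d) does not meet the standard.
  Stage II.1 not carried; the tenant fails its burden.
The landlord prevails on this issue.
— Issue III —
Stage III.1 (tenant, a clear and cogent showing, weight is at least 69): (g) net 90−17=73 ≥ 69 — meets; (h) 73 ≥ 69 — meets.
  Stage III.1 is satisfied; the onus moves to the landlord.
Stage III.2 (landlord, a scintilla of evidence, weight is at least 13): (i) net 19−11=8 < 13 — fails; (j) net 52−41=11 < 13 — fails.
  Not every element is met, so the landlord fails to carry Stage III.2.
So the tenant prevails on this issue.
Per-issue: Issue I → tenant; Issue II → landlord; Issue III → tenant. The tenant must prevail on every issue; overall, the landlord prevails.

landlord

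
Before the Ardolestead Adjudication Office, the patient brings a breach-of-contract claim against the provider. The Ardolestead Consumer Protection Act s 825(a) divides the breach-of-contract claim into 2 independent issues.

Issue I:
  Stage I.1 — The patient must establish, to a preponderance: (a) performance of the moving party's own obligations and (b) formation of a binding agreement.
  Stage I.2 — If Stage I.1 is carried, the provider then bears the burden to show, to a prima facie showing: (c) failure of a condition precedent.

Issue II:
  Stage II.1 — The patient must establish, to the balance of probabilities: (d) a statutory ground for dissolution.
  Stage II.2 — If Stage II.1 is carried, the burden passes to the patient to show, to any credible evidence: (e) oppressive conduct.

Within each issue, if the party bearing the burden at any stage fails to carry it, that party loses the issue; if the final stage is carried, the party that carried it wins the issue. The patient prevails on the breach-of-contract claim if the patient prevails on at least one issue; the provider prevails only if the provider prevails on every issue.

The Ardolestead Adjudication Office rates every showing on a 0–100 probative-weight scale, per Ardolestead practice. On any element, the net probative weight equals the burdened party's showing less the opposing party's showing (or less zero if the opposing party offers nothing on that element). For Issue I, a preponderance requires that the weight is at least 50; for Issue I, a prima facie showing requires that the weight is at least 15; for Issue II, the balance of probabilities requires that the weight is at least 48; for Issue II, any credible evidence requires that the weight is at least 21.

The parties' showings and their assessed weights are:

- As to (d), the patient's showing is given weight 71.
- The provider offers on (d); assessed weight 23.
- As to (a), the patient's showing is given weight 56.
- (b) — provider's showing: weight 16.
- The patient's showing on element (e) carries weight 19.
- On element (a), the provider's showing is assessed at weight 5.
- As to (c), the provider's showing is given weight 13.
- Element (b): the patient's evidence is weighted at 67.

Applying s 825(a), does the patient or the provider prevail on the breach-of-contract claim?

— Issue I —
Stage I.1 — burden on patient; standard: a preponderance (weight is at least 50).
    (a): 56 − 5 = 51 ≥ 50 [met]
    (b): 67 − 16 = 51 ≥ 50 [met]
  The patient carries Stage I.1; the provider now bears the burden.
Stage I.2 — burden on provider; standard: a prima facie showing (weight is at least 15).
    (c): 13 < 15 [not met]
  The provider does not carry Stage I.2.
The patient prevails on this issue.
— Issue II —
Stage II.1 — burden on patient; standard: the balance of probabilities (weight is at least 48).
    (d): 71 − 23 = 48 ≥ 48 [met]
  Stage II.1 is satisfied; the patient continues to bear the burden.
Stage II.2 — burden on patient; standard: any credible evidence (weight is at least 21).
    (e): 19 < 21 [not met]
  Stage II.2 not carried; the patient fails its burden.
The analysis ends at Stage II.2; the provider prevails on this issue.
Per-issue: Issue I → patient; Issue II → provider. The patient must prevail on at least one issue; overall, the patient prevails.

patient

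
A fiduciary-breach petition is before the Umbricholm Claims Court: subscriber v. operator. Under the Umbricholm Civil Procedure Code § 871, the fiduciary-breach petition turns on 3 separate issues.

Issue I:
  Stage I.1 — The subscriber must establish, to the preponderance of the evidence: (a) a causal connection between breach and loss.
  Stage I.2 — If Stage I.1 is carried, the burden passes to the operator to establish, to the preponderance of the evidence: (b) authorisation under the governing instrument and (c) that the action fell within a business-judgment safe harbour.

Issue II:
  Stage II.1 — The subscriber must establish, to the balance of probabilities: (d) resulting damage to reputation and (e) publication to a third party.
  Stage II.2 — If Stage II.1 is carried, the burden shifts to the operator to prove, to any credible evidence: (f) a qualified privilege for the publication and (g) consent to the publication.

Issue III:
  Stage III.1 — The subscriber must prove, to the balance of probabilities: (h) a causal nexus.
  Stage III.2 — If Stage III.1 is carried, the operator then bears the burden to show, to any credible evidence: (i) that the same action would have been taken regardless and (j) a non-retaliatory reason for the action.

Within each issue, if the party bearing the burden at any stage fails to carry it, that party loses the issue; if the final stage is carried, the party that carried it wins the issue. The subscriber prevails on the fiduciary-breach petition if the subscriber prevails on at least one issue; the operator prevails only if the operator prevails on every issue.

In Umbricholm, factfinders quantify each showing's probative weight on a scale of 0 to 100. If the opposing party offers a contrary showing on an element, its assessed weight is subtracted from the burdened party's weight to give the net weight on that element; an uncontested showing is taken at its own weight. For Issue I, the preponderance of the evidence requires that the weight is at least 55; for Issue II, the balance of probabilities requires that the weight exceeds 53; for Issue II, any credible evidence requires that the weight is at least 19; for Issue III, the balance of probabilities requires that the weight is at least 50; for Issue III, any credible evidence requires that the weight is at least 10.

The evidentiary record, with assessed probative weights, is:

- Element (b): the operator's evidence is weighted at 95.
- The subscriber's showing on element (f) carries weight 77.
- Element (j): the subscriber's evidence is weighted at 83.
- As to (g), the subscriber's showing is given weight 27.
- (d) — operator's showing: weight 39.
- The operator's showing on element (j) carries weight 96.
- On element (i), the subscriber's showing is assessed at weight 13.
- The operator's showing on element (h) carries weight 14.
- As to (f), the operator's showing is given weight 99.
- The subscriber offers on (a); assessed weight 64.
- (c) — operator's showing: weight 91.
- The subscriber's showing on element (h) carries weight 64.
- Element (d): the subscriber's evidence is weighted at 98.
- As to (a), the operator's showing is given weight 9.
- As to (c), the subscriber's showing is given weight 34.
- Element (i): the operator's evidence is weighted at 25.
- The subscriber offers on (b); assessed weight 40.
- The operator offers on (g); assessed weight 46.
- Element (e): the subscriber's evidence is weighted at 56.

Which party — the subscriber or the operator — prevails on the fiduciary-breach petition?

operator

— Issue I —
At Stage I.1 the subscriber must meet the preponderance of the evidence (weight is at least 55): on (a) the weight is 64 less the opposing 9 gives net 55, which does reach 55, so (a) meets the standard.
  Stage I.1 carried; the burden shifts to the operator.
At Stage I.2 the operator must meet the preponderance of the evidence (weight is at least 55): on (b) the weight is 95 less the opposing 40 gives net 55, ≥ 55, so (b) meets the standard; on (c) the weight is 91 less the opposing 34 gives net 57, which does reach 55, so (c) meets the standard.
  All elements met at the final stage.
All stages carried — the operator prevails on this issue.
— Issue II —
At Stage II.1 the subscriber must meet the balance of probabilities (weight exceeds 53): on (d) the weight is 98 less the opposing 39 gives net 59, which does exceed 53, so (d) meets the standard; on (e) the weight is 56, which does exceed 53, so (e) meets the standard.
  Stage II.1 is satisfied; the onus moves to the operator.
At Stage II.2 the operator must meet any credible evidence (weight is at least 19): on (f) the weight is 99 less the opposing 77 gives net 22, ≥ 19, so (f) meets the standard; on (g) the weight is 46 less the opposing 27 gives net 19, which does reach 19, so (g) meets the standard.
  The operator carries the last stage.
With every stage satisfied, the operator prevails on this issue.
— Issue III —
Stage III.1 — burden on subscriber; standard: the balance of probabilities (weight is at least 50).
    (h): 64 − 14 = 50 ≥ 50 [met]
  The subscriber carries Stage III.1; the operator now bears the burden.
Stage III.2 — burden on operator; standard: any credible evidence (weight is at least 10).
    (i): 25 − 13 = 12 ≥ 10 [met]
    (j): 96 − 83 = 13 ≥ 10 [met]
  The operator carries the last stage.
Every stage carried; the operator prevails on this issue.
Per-issue: Issue I → operator; Issue II → operator; Issue III → operator. The subscriber must prevail on at least one issue; overall, the operator prevails.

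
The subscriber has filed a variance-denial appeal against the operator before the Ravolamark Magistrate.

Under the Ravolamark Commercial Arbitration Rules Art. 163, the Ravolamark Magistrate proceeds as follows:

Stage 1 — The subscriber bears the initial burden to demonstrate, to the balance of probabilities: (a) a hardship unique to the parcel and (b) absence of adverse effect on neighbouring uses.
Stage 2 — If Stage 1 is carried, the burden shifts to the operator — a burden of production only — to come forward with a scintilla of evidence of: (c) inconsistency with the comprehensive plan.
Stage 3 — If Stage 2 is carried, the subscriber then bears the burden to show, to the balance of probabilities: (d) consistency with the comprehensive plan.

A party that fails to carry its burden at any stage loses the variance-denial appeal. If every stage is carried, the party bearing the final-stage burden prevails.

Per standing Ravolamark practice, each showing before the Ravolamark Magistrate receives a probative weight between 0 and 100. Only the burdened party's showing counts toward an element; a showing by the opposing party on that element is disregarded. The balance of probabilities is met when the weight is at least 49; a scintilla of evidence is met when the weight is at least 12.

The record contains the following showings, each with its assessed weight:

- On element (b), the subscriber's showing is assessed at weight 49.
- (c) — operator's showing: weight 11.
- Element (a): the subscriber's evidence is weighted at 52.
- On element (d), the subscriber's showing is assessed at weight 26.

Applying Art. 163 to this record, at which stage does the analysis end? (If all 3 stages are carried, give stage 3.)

stage 2

At Stage 1 the subscriber must meet the balance of probabilities (weight is at least 49): on (a) the weight is 52, ≥ 49, so (a) meets the standard; on (b) the weight is 49, ≥ 49, so (b) meets the standard.
  All elements met. The burden passes to the operator.
At Stage 2 the operator must meet a scintilla of evidence (weight is at least 12): on (c) the weight is 11, which does not reach 12, so (c) does not meet the standard.
  Stage 2 not carried; the operator fails its burden.
So the subscriber prevails.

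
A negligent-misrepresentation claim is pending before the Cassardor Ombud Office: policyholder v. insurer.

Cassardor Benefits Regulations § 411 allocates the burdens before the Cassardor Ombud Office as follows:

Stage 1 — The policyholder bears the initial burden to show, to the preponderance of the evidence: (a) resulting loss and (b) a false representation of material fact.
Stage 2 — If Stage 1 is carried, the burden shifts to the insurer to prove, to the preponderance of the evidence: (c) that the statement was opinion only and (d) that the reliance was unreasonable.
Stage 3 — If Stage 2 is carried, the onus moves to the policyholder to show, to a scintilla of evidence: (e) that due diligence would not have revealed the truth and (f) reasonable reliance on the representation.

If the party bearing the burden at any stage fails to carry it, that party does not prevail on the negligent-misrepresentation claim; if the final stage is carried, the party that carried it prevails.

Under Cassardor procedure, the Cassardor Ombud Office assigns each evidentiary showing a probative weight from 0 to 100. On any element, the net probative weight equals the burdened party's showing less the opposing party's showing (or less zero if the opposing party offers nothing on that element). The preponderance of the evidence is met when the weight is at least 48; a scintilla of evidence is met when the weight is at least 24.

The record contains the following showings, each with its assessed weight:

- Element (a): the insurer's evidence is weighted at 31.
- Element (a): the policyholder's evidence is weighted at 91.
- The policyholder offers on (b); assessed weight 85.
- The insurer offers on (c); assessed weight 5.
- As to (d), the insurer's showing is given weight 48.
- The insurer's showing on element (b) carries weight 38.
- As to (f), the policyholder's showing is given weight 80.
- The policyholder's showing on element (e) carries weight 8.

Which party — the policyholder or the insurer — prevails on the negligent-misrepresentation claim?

insurer

At Stage 1 the policyholder must meet the preponderance of the evidence (weight is at least 48): on (a) the weight is 91 less the opposing 31 gives net 60, which does reach 48, so (a) meets the standard; on (b) the weight is 85 less the opposing 38 gives net 47, which does not reach 48, so (b) does not meet the standard.
  The policyholder does not carry Stage 1.
The insurer prevails.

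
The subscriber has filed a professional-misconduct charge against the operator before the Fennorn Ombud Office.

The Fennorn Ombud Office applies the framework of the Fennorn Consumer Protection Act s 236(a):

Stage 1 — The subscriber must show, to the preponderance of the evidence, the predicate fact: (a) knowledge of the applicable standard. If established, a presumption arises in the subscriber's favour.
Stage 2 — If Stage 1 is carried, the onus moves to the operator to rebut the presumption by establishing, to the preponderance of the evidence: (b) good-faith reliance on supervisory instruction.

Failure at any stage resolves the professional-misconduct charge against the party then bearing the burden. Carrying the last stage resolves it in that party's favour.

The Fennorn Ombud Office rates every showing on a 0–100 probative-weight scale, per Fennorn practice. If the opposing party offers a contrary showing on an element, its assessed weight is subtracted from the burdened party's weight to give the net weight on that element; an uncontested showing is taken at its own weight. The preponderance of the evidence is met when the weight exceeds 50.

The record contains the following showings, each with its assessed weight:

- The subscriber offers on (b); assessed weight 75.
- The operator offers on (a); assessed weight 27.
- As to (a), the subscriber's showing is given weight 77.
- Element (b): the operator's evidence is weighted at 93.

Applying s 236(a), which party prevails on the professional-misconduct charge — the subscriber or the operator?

At Stage 1 the subscriber must meet the preponderance of the evidence (weight exceeds 50): on (a) the weight is 77 less the opposing 27 gives net 50, which does not exceed 50, so (a) does not meet the standard.
  Stage 1 not carried; the subscriber fails its burden.
The analysis ends at Stage 1; the operator prevails.

operator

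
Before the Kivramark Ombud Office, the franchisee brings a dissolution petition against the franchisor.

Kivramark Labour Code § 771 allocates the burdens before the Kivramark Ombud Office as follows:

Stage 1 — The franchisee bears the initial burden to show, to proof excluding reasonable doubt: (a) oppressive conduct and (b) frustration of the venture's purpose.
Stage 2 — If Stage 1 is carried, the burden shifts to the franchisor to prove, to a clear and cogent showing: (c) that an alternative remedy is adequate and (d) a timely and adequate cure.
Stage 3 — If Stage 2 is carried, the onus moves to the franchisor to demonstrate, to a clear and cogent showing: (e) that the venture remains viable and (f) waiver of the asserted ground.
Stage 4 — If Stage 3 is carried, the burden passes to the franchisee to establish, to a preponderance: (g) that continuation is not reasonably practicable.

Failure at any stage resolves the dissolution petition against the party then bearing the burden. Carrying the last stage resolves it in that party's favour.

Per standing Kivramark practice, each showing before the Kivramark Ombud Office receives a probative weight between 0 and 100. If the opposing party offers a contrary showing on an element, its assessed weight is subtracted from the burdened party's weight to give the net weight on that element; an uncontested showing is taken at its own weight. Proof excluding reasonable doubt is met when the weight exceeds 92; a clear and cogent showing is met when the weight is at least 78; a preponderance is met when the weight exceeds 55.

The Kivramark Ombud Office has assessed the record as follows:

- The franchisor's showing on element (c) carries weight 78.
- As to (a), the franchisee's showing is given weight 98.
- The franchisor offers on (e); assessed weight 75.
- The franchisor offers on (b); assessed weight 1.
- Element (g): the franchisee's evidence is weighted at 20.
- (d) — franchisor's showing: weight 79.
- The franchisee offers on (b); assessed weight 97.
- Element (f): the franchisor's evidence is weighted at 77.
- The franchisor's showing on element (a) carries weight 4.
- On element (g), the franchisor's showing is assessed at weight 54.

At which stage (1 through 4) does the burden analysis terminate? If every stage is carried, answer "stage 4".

stage 3

Stage 1 — burden on franchisee; standard: proof excluding reasonable doubt (weight exceeds 92).
    (a): 98 − 4 = 94 > 92 [met]
    (b): 97 − 1 = 96 > 92 [met]
  Stage 1 is satisfied; the onus moves to the franchisor.
Stage 2 — burden on franchisor; standard: a clear and cogent showing (weight is at least 78).
    (c): 78 ≥ 78 [met]
    (d): 79 ≥ 78 [met]
  All elements met. The franchisor retains the burden for Stage 3.
Stage 3 — burden on franchisor; standard: a clear and cogent showing (weight is at least 78).
    (e): 75 < 78 [not met]
    (f): 77 < 78 [not met]
  The franchisor does not carry Stage 3.
The franchisee prevails.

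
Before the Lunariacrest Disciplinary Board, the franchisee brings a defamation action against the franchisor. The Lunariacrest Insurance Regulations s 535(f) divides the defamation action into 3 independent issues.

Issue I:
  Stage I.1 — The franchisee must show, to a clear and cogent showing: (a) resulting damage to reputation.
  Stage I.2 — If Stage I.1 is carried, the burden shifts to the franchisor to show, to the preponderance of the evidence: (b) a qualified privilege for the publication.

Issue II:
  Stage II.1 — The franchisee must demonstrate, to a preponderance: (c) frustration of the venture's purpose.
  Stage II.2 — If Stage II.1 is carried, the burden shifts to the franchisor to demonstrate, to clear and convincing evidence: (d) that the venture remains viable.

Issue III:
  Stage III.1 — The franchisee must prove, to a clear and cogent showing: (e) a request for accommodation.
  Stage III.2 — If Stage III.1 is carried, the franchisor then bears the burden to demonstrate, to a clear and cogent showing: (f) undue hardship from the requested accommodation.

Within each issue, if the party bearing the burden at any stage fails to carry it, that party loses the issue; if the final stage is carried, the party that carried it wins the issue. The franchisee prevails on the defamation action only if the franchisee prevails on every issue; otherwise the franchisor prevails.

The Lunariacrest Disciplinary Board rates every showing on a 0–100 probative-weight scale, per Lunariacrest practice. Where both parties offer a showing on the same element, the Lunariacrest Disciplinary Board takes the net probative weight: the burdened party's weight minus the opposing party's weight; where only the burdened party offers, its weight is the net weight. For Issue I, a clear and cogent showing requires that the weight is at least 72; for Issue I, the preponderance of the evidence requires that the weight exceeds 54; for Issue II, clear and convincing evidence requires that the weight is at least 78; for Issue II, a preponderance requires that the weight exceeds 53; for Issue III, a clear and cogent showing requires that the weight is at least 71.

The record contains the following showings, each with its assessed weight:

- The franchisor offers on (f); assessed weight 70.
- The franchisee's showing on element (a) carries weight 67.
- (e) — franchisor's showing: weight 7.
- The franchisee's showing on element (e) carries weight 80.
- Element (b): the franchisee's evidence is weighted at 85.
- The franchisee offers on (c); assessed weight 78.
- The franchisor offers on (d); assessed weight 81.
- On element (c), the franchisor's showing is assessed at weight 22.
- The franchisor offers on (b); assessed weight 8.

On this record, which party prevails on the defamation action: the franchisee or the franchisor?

— Issue I —
Stage I.1 — burden on franchisee; standard: a clear and cogent showing (weight is at least 72).
    (a): 67 < 72 [not met]
  Stage I.1 not carried; the franchisee fails its burden.
The franchisor prevails on this issue.
— Issue II —
Stage II.1 (franchisee, a preponderance, weight exceeds 53): (c) net 78−22=56 > 53 — meets.
  The franchisee carries Stage II.1; the franchisor now bears the burden.
Stage II.2 (franchisor, clear and convincing evidence, weight is at least 78): (d) 81 ≥ 78 — meets.
  The franchisor carries the last stage.
With every stage satisfied, the franchisor prevails on this issue.
— Issue III —
Stage III.1 — burden on franchisee; standard: a clear and cogent showing (weight is at least 71).
    (e): 80 − 7 = 73 ≥ 71 [met]
  Stage III.1 carried; the burden shifts to the franchisor.
Stage III.2 — burden on franchisor; standard: a clear and cogent showing (weight is at least 71).
    (f): 70 < 71 [not met]
  The franchisor does not carry Stage III.2.
So the franchisee prevails on this issue.
Per-issue: Issue I → franchisor; Issue II → franchisor; Issue III → franchisee. The franchisee must prevail on every issue; overall, the franchisor prevails.

franchisor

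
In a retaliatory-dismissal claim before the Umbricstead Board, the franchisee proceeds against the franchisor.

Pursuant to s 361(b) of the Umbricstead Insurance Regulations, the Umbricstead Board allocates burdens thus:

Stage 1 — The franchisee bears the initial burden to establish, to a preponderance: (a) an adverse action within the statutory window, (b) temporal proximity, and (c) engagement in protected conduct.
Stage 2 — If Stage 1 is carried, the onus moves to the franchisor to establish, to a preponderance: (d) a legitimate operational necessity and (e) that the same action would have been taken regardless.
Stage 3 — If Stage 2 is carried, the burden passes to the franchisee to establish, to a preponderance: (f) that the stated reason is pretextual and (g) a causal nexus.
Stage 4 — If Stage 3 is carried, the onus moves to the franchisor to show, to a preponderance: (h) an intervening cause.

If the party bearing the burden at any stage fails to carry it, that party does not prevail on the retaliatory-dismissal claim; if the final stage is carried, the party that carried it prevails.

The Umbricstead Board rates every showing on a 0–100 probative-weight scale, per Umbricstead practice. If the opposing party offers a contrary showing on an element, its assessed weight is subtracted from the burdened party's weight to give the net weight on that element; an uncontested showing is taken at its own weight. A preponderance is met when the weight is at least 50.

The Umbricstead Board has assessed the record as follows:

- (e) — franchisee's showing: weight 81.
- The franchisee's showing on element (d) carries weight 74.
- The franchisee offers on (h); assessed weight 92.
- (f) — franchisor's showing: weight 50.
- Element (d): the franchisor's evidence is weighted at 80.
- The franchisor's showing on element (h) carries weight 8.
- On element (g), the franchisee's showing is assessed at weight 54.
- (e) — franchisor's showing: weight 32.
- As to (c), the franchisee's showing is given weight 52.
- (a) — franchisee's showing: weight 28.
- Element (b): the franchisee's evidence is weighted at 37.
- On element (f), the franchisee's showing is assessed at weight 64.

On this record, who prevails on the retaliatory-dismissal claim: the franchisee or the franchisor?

At Stage 1 the franchisee must meet a preponderance (weight is at least 50): on (a) the weight is 28, which does not reach 50, so (a) does not meet the standard; on (b) the weight is 37, which does not reach 50, so (b) does not meet the standard; on (c) the weight is 52, ≥ 50, so (c) meets the standard.
  The franchisee does not carry Stage 1.
So the franchisor prevails.

franchisor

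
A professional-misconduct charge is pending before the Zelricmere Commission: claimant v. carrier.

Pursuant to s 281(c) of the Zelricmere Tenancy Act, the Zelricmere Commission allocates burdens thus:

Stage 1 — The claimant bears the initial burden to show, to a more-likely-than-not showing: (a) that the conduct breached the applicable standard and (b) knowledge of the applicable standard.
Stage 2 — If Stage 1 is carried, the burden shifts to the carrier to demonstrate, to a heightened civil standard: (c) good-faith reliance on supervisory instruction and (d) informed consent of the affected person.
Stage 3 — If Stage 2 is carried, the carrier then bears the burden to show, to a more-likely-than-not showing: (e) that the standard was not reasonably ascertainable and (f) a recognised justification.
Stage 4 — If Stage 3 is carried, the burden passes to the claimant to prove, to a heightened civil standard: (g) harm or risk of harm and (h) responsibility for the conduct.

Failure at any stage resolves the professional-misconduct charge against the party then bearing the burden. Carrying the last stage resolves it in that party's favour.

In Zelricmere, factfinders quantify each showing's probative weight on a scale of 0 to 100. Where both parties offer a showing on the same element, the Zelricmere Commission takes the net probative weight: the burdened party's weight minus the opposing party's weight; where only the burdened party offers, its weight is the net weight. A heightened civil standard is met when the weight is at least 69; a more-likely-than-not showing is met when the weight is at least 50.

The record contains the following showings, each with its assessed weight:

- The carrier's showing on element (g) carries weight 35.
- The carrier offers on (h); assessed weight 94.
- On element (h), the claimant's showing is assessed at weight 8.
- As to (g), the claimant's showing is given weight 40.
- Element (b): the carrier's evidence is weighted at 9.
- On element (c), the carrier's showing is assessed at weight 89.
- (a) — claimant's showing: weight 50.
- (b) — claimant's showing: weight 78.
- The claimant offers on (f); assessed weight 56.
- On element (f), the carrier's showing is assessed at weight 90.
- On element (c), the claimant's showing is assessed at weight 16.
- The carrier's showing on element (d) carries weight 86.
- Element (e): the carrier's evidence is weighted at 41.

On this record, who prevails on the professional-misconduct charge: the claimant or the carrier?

claimant

Stage 1 — burden on claimant; standard: a more-likely-than-not showing (weight is at least 50).
    (a): 50 ≥ 50 [met]
    (b): 78 − 9 = 69 ≥ 50 [met]
  The claimant carries Stage 1; the carrier now bears the burden.
Stage 2 — burden on carrier; standard: a heightened civil standard (weight is at least 69).
    (c): 89 − 16 = 73 ≥ 69 [met]
    (d): 86 ≥ 69 [met]
  Stage 2 is satisfied; the carrier continues to bear the burden.
Stage 3 — burden on carrier; standard: a more-likely-than-not showing (weight is at least 50).
    (e): 41 < 50 [not met]
    (f): 90 − 56 = 34 < 50 [not met]
  Stage 3 not carried; the carrier fails its burden.
The analysis ends at Stage 3; the claimant prevails.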